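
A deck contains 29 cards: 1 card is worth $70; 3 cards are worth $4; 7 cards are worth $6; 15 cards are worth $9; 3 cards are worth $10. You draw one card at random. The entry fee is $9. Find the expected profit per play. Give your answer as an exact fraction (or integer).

E[payout] = (1/29)·70 + (3/29)·4 + (7/29)·6 + (15/29)·9 + (3/29)·10 = 289/29
Expected profit = 289/29 − 9 = 28/29

28/29 dollars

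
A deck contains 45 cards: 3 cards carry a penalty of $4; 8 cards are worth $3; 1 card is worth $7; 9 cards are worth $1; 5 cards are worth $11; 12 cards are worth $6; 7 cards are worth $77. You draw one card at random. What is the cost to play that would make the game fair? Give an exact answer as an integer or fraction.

694/45 dollars

E[payout] = (3/45)·(-4) + (8/45)·3 + (1/45)·7 + (9/45)·1 + (5/45)·11 + (12/45)·6 + (7/45)·77 = 694/45
Fair fee = E[payout] = 694/45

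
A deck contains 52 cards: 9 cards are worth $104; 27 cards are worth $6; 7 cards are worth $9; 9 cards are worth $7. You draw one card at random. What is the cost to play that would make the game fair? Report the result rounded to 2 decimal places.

E[payout] = (9/52)·104 + (27/52)·6 + (7/52)·9 + (9/52)·7 = 306/13
Fair fee = E[payout] = 306/13 ≈ $23.54

$23.54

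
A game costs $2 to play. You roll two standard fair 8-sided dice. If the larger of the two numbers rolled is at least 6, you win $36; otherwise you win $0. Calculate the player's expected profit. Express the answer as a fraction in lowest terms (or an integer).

319/16 dollars

E[payout] = (25/64)·0 + (39/64)·36 = 351/16
Expected profit = 351/16 − 2 = 319/16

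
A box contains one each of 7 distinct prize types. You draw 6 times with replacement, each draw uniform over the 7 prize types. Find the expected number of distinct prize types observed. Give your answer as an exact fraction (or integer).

Let Xⱼ=1 if type j appears at least once. P(Xⱼ=1) = 1 − ((7−1)/7)^6 = 70993/117649.
E[#distinct] = 7·70993/117649 = 70993/16807.

70993/16807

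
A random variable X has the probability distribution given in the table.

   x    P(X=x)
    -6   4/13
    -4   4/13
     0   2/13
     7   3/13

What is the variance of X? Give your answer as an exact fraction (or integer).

E[X] = (4/13)·(-6) + (4/13)·(-4) + (2/13)·0 + (3/13)·7 = -19/13
E[X²] = (4/13)·36 + (4/13)·16 + (2/13)·0 + (3/13)·49 = 355/13
Var(X) = 355/13 − (-19/13)² = 4254/169

4254/169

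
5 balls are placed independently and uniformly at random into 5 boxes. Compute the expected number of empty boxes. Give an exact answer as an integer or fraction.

Let Xⱼ=1 if box j is empty. P(Xⱼ=1) = ((5-1)/5)^5 = 1024/3125.
By linearity, E[#empty] = 5·1024/3125 = 1024/625.

1024/625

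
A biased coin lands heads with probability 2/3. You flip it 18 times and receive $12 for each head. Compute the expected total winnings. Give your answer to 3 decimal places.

E[#heads] = 18·2/3 = 12 (linearity over flips).
E[winnings] = 12·12 = 144.
≈ 144.000

$144.000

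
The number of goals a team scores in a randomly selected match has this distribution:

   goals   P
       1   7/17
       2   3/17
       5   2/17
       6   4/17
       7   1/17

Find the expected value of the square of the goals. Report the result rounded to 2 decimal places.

E[X²] = (7/17)·1 + (3/17)·4 + (2/17)·25 + (4/17)·36 + (1/17)·49
     = 262/17 ≈ 15.41

15.41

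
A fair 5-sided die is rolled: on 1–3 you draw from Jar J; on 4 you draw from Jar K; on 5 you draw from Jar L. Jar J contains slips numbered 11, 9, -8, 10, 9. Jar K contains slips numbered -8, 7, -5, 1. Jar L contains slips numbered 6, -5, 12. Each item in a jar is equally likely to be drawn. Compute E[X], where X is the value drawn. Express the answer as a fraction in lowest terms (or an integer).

1301/300

E[X | Jar J] = (11 + 9 − 8 + 10 + 9)/5 = 31/5
E[X | Jar K] = (-8 + 7 − 5 + 1)/4 = -5/4
E[X | Jar L] = (6 − 5 + 12)/3 = 13/3
E[X] = (3/5)·31/5 + (1/5)·(-5/4) + (1/5)·13/3 = 1301/300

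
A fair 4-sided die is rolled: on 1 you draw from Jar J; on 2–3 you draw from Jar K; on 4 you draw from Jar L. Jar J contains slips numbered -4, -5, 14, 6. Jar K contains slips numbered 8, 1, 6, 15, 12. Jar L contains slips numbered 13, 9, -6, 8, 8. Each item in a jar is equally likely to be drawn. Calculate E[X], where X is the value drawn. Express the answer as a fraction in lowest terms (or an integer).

519/80

E[X | Jar J] = (-4 − 5 + 14 + 6)/4 = 11/4
E[X | Jar K] = (8 + 1 + 6 + 15 + 12)/5 = 42/5
E[X | Jar L] = (13 + 9 − 6 + 8 + 8)/5 = 32/5
E[X] = (1/4)·11/4 + (1/2)·42/5 + (1/4)·32/5 = 519/80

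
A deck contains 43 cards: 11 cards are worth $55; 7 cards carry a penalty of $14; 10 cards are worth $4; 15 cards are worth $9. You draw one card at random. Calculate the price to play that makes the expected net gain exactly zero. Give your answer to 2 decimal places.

$15.86

E[payout] = (11/43)·55 + (7/43)·(-14) + (10/43)·4 + (15/43)·9 = 682/43
Fair fee = E[payout] = 682/43 ≈ $15.86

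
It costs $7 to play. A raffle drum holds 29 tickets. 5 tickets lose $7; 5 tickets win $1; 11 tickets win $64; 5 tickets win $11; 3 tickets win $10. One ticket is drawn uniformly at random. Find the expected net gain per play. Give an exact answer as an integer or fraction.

556/29 dollars

E[payout] = (5/29)·(-7) + (5/29)·1 + (11/29)·64 + (5/29)·11 + (3/29)·10 = 759/29
Expected profit = 759/29 − 7 = 556/29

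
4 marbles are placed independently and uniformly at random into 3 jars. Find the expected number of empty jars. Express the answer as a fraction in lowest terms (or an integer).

16/27

Let Xⱼ=1 if jar j is empty. P(Xⱼ=1) = ((3-1)/3)^4 = 16/81.
By linearity, E[#empty] = 3·16/81 = 16/27.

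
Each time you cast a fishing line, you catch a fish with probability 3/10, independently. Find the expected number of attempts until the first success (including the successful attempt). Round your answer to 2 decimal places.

3.33

For a geometric distribution, E[trials] = 1/p = 1/(3/10) = 10/3.
≈ 3.33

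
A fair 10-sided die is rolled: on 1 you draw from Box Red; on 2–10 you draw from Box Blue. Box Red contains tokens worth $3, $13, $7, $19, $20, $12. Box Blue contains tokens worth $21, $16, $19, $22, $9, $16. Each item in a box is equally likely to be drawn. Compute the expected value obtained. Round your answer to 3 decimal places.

$16.683

E[X | Box Red] = (3 + 13 + 7 + 19 + 20 + 12)/6 = 37/3
E[X | Box Blue] = (21 + 16 + 19 + 22 + 9 + 16)/6 = 103/6
E[X] = (1/10)·37/3 + (9/10)·103/6 = 1001/60 ≈ 16.683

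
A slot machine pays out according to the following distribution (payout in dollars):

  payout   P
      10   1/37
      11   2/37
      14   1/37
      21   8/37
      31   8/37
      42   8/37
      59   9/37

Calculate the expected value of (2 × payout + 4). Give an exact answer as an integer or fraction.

2806/37

E[2x+4] = (1/37)·24 + (2/37)·26 + (1/37)·32 + (8/37)·46 + (8/37)·66 + (8/37)·88 + (9/37)·122
     = 2806/37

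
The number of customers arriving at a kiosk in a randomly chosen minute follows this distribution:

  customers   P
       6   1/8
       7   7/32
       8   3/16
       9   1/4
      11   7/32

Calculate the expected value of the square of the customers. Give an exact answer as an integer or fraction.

E[X²] = (1/8)·36 + (7/32)·49 + (3/16)·64 + (1/4)·81 + (7/32)·121
     = 1183/16

1183/16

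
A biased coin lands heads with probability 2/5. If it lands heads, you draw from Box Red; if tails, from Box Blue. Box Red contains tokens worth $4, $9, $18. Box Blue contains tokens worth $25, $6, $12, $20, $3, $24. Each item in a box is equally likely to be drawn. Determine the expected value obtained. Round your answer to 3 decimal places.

E[X | Box Red] = (4 + 9 + 18)/3 = 31/3
E[X | Box Blue] = (25 + 6 + 12 + 20 + 3 + 24)/6 = 15
E[X] = (2/5)·31/3 + (3/5)·15 = 197/15 ≈ 13.133

$13.133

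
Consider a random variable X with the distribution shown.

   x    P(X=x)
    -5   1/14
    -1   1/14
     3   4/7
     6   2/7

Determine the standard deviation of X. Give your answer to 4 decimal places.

E[X] = 3, E[X²] = 121/7
Var(X) = E[X²] − (E[X])² = 121/7 − 9 = 58/7
SD(X) = √(58/7) ≈ 2.8785

2.8785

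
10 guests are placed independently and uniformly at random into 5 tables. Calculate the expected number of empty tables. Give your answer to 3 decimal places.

Let Xⱼ=1 if table j is empty. P(Xⱼ=1) = ((5-1)/5)^10 = 1048576/9765625.
By linearity, E[#empty] = 5·1048576/9765625 = 1048576/1953125.
≈ 0.537

0.537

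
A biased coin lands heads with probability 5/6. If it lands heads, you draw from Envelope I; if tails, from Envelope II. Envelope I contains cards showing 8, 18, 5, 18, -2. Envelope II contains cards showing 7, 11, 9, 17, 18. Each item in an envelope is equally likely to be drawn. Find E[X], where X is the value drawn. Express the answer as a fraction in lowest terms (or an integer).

E[X | Envelope I] = (8 + 18 + 5 + 18 − 2)/5 = 47/5
E[X | Envelope II] = (7 + 11 + 9 + 17 + 18)/5 = 62/5
E[X] = (5/6)·47/5 + (1/6)·62/5 = 99/10

99/10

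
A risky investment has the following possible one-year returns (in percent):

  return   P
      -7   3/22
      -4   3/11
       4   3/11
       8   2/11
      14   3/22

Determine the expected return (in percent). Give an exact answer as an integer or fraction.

53/22

E[X] = (3/22)·(-7) + (3/11)·(-4) + (3/11)·4 + (2/11)·8 + (3/22)·14
     = 53/22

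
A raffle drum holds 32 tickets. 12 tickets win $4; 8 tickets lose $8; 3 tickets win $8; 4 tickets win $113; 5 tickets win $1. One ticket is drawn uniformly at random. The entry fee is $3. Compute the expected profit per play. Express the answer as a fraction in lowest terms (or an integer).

E[payout] = (12/32)·4 + (8/32)·(-8) + (3/32)·8 + (4/32)·113 + (5/32)·1 = 465/32
Expected profit = 465/32 − 3 = 369/32

369/32 dollars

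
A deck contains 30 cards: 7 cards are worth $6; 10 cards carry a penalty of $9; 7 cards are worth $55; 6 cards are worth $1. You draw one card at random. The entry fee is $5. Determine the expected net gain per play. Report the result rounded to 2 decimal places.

$6.43

E[payout] = (7/30)·6 + (10/30)·(-9) + (7/30)·55 + (6/30)·1 = 343/30
Expected profit = 343/30 − 5 = 193/30 ≈ $6.43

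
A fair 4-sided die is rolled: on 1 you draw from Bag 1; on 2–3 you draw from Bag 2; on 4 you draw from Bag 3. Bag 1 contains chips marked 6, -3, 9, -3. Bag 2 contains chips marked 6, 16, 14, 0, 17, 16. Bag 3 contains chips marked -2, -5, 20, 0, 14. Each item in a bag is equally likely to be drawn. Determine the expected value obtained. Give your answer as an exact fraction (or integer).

613/80

E[X | Bag 1] = (6 − 3 + 9 − 3)/4 = 9/4
E[X | Bag 2] = (6 + 16 + 14 + 0 + 17 + 16)/6 = 23/2
E[X | Bag 3] = (-2 − 5 + 20 + 0 + 14)/5 = 27/5
E[X] = (1/4)·9/4 + (1/2)·23/2 + (1/4)·27/5 = 613/80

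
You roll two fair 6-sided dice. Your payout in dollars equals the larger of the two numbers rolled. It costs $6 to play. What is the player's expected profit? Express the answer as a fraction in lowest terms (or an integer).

-55/36 dollars

Distribution of the larger of the two numbers rolled: 1 w.p. 1/36, 2 w.p. 1/12, 3 w.p. 5/36, 4 w.p. 7/36, 5 w.p. 1/4, 6 w.p. 11/36
E[payout] = (1/36)·1 + (1/12)·2 + (5/36)·3 + (7/36)·4 + (1/4)·5 + (11/36)·6 = 161/36
Expected profit = 161/36 − 6 = -55/36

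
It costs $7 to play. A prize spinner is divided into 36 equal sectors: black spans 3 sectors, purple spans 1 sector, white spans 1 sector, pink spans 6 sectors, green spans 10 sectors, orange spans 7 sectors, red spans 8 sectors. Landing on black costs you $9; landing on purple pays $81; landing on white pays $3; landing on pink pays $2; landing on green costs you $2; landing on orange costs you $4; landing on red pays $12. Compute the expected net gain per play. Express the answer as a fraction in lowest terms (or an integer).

-15/4 dollars

E[payout] = (3/36)·(-9) + (1/36)·81 + (1/36)·3 + (6/36)·2 + (10/36)·(-2) + (7/36)·(-4) + (8/36)·12 = 13/4
Expected profit = 13/4 − 7 = -15/4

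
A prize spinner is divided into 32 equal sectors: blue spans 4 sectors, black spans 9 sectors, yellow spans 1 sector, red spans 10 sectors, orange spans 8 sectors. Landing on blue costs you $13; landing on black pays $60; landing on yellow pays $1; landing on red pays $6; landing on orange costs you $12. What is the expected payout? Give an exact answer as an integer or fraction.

E[payout] = (4/32)·(-13) + (9/32)·60 + (1/32)·1 + (10/32)·6 + (8/32)·(-12) = 453/32

453/32 dollars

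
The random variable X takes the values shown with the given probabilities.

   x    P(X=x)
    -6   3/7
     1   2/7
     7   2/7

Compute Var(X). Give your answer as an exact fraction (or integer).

E[X] = (3/7)·(-6) + (2/7)·1 + (2/7)·7 = -2/7
E[X²] = (3/7)·36 + (2/7)·1 + (2/7)·49 = 208/7
Var(X) = 208/7 − (-2/7)² = 1452/49

1452/49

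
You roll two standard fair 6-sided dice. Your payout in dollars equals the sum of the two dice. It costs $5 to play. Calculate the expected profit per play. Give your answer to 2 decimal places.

$2.00

Distribution of the sum of the two dice: 2 w.p. 1/36, 3 w.p. 1/18, 4 w.p. 1/12, 5 w.p. 1/9, 6 w.p. 5/36, 7 w.p. 1/6, …
E[payout] = (1/36)·2 + (1/18)·3 + (1/12)·4 + (1/9)·5 + (5/36)·6 + (1/6)·7 + (5/36)·8 + (1/9)·9 + (1/12)·10 + (1/18)·11 + (1/36)·12 = 7
Expected profit = 7 − 5 = 2 ≈ $2.00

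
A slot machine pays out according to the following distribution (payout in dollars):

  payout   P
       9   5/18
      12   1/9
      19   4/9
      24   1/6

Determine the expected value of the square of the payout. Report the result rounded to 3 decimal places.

294.944

E[X²] = (5/18)·81 + (1/9)·144 + (4/9)·361 + (1/6)·576
     = 5309/18 ≈ 294.944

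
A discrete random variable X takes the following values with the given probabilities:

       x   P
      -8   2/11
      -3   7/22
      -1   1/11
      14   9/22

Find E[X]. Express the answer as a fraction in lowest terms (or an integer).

E[X] = (2/11)·(-8) + (7/22)·(-3) + (1/11)·(-1) + (9/22)·14
     = 71/22

71/22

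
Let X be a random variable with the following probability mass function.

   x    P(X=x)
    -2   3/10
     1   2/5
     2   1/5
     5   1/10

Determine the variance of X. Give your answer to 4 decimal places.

E[X] = (3/10)·(-2) + (2/5)·1 + (1/5)·2 + (1/10)·5 = 7/10
E[X²] = (3/10)·4 + (2/5)·1 + (1/5)·4 + (1/10)·25 = 49/10
Var(X) = 49/10 − (7/10)² = 441/100 ≈ 4.4100

4.4100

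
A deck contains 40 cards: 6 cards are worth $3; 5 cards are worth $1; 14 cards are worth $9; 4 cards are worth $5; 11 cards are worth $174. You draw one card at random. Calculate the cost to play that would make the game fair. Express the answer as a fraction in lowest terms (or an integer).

2083/40 dollars

E[payout] = (6/40)·3 + (5/40)·1 + (14/40)·9 + (4/40)·5 + (11/40)·174 = 2083/40
Fair fee = E[payout] = 2083/40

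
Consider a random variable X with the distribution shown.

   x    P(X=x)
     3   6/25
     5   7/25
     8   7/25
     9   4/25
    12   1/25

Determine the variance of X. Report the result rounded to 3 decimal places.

6.362

E[X] = (6/25)·3 + (7/25)·5 + (7/25)·8 + (4/25)·9 + (1/25)·12 = 157/25
E[X²] = (6/25)·9 + (7/25)·25 + (7/25)·64 + (4/25)·81 + (1/25)·144 = 229/5
Var(X) = 229/5 − (157/25)² = 3976/625 ≈ 6.362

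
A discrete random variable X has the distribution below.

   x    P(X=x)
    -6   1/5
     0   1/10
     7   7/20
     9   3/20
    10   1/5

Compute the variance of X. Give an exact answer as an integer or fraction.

E[X] = (1/5)·(-6) + (1/10)·0 + (7/20)·7 + (3/20)·9 + (1/5)·10 = 23/5
E[X²] = (1/5)·36 + (1/10)·0 + (7/20)·49 + (3/20)·81 + (1/5)·100 = 113/2
Var(X) = 113/2 − (23/5)² = 1767/50

1767/50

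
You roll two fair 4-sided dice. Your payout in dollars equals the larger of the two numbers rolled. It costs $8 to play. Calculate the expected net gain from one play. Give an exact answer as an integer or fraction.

Distribution of the larger of the two numbers rolled: 1 w.p. 1/16, 2 w.p. 3/16, 3 w.p. 5/16, 4 w.p. 7/16
E[payout] = (1/16)·1 + (3/16)·2 + (5/16)·3 + (7/16)·4 = 25/8
Expected profit = 25/8 − 8 = -39/8

-39/8 dollars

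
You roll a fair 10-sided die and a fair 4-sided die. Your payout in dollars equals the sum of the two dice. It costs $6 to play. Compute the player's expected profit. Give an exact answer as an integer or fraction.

Distribution of the sum of the two dice: 2 w.p. 1/40, 3 w.p. 1/20, 4 w.p. 3/40, 5 w.p. 1/10, 6 w.p. 1/10, 7 w.p. 1/10, …
E[payout] = (1/40)·2 + (1/20)·3 + (3/40)·4 + (1/10)·5 + (1/10)·6 + (1/10)·7 + (1/10)·8 + (1/10)·9 + (1/10)·10 + (1/10)·11 + (3/40)·12 + (1/20)·13 + (1/40)·14 = 8
Expected profit = 8 − 6 = 2

$2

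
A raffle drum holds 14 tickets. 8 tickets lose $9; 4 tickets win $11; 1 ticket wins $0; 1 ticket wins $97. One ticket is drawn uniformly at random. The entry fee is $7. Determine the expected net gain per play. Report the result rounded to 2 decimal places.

-$2.07

E[payout] = (8/14)·(-9) + (4/14)·11 + (1/14)·0 + (1/14)·97 = 69/14
Expected profit = 69/14 − 7 = -29/14 ≈ -$2.07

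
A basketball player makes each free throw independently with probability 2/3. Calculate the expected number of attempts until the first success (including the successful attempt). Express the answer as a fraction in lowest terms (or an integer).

For a geometric distribution, E[trials] = 1/p = 1/(2/3) = 3/2.

3/2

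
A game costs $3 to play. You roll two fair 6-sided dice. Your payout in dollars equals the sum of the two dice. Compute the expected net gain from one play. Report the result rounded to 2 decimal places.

Distribution of the sum of the two dice: 2 w.p. 1/36, 3 w.p. 1/18, 4 w.p. 1/12, 5 w.p. 1/9, 6 w.p. 5/36, 7 w.p. 1/6, …
E[payout] = (1/36)·2 + (1/18)·3 + (1/12)·4 + (1/9)·5 + (5/36)·6 + (1/6)·7 + (5/36)·8 + (1/9)·9 + (1/12)·10 + (1/18)·11 + (1/36)·12 = 7
Expected profit = 7 − 3 = 4 ≈ $4.00

$4.00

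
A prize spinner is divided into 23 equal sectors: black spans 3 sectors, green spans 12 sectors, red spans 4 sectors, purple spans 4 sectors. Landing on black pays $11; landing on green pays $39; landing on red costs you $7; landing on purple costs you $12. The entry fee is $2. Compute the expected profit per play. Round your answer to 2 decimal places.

$16.48

E[payout] = (3/23)·11 + (12/23)·39 + (4/23)·(-7) + (4/23)·(-12) = 425/23
Expected profit = 425/23 − 2 = 379/23 ≈ $16.48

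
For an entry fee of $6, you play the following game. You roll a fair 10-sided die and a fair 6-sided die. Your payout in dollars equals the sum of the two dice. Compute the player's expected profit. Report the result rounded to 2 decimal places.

$3.00

Distribution of the sum of the two dice: 2 w.p. 1/60, 3 w.p. 1/30, 4 w.p. 1/20, 5 w.p. 1/15, 6 w.p. 1/12, 7 w.p. 1/10, …
E[payout] = (1/60)·2 + (1/30)·3 + (1/20)·4 + (1/15)·5 + (1/12)·6 + (1/10)·7 + (1/10)·8 + (1/10)·9 + (1/10)·10 + (1/10)·11 + (1/12)·12 + (1/15)·13 + (1/20)·14 + (1/30)·15 + (1/60)·16 = 9
Expected profit = 9 − 6 = 3 ≈ $3.00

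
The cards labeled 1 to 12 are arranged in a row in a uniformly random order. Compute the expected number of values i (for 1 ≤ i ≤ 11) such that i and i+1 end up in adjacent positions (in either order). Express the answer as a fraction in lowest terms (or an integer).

For each i ∈ {1,…,11}, let Xᵢ = 1 if i and i+1 are adjacent. P(Xᵢ=1) = 2·(12−1)!/12! = 2/12.
By linearity, E[ΣXᵢ] = (11)·(2/12) = 11/6.

11/6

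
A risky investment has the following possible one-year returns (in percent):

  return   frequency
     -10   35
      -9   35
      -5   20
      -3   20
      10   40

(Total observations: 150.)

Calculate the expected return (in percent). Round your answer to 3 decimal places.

-2.833

Total = 150, so P(return=-10) = 35/150, etc.
E[X] = (7/30)·(-10) + (7/30)·(-9) + (2/15)·(-5) + (2/15)·(-3) + (4/15)·10
     = -17/6 ≈ -2.833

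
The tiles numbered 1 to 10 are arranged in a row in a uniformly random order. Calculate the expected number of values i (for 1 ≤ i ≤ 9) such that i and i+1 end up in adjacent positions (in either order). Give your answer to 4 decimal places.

1.8000

For each i ∈ {1,…,9}, let Xᵢ = 1 if i and i+1 are adjacent. P(Xᵢ=1) = 2·(10−1)!/10! = 2/10.
By linearity, E[ΣXᵢ] = (9)·(2/10) = 9/5.
≈ 1.8000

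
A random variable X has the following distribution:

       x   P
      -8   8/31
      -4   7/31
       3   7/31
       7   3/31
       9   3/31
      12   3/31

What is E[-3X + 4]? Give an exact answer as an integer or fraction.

E[-3x+4] = (8/31)·28 + (7/31)·16 + (7/31)·(-5) + (3/31)·(-17) + (3/31)·(-23) + (3/31)·(-32)
     = 85/31

85/31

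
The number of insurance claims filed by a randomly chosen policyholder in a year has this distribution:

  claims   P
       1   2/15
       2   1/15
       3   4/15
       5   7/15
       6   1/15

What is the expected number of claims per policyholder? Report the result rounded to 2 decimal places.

E[X] = (2/15)·1 + (1/15)·2 + (4/15)·3 + (7/15)·5 + (1/15)·6
     = 19/5 ≈ 3.80

3.80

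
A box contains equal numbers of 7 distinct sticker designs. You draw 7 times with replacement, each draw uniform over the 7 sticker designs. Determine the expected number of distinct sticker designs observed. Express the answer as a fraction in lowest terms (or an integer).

Let Xⱼ=1 if type j appears at least once. P(Xⱼ=1) = 1 − ((7−1)/7)^7 = 543607/823543.
E[#distinct] = 7·543607/823543 = 543607/117649.

543607/117649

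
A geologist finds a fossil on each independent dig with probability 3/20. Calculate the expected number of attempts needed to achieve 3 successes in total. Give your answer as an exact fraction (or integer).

20

By linearity (sum of 3 independent geometric waits), E[trials] = 3/p = 3/(3/20) = 20.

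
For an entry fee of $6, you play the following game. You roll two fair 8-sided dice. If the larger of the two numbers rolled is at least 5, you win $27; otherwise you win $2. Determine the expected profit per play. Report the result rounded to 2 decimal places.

E[payout] = (1/4)·2 + (3/4)·27 = 83/4
Expected profit = 83/4 − 6 = 59/4 ≈ $14.75

$14.75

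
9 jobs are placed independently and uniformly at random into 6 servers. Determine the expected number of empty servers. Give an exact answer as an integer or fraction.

Let Xⱼ=1 if server j is empty. P(Xⱼ=1) = ((6-1)/6)^9 = 1953125/10077696.
By linearity, E[#empty] = 6·1953125/10077696 = 1953125/1679616.

1953125/1679616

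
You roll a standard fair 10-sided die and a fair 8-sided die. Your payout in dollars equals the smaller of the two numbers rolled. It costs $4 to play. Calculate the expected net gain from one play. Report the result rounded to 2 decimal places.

-$0.55

Distribution of the smaller of the two numbers rolled: 1 w.p. 17/80, 2 w.p. 3/16, 3 w.p. 13/80, 4 w.p. 11/80, 5 w.p. 9/80, 6 w.p. 7/80, …
E[payout] = (17/80)·1 + (3/16)·2 + (13/80)·3 + (11/80)·4 + (9/80)·5 + (7/80)·6 + (1/16)·7 + (3/80)·8 = 69/20
Expected profit = 69/20 − 4 = -11/20 ≈ -$0.55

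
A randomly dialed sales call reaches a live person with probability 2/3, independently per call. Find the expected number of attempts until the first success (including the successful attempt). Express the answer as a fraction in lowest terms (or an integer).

For a geometric distribution, E[trials] = 1/p = 1/(2/3) = 3/2.

3/2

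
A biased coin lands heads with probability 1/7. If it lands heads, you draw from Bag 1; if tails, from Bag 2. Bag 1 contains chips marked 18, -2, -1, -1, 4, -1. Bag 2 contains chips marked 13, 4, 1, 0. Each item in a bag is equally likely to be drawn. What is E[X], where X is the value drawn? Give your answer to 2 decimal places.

4.26

E[X | Bag 1] = (18 − 2 − 1 − 1 + 4 − 1)/6 = 17/6
E[X | Bag 2] = (13 + 4 + 1 + 0)/4 = 9/2
E[X] = (1/7)·17/6 + (6/7)·9/2 = 179/42 ≈ 4.26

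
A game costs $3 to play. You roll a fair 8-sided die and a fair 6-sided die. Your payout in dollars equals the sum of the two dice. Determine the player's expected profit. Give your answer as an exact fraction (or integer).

Distribution of the sum of the two dice: 2 w.p. 1/48, 3 w.p. 1/24, 4 w.p. 1/16, 5 w.p. 1/12, 6 w.p. 5/48, 7 w.p. 1/8, …
E[payout] = (1/48)·2 + (1/24)·3 + (1/16)·4 + (1/12)·5 + (5/48)·6 + (1/8)·7 + (1/8)·8 + (1/8)·9 + (5/48)·10 + (1/12)·11 + (1/16)·12 + (1/24)·13 + (1/48)·14 = 8
Expected profit = 8 − 3 = 5

$5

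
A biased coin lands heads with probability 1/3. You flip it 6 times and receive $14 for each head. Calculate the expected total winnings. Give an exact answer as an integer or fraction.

$28

E[#heads] = 6·1/3 = 2 (linearity over flips).
E[winnings] = 14·2 = 28.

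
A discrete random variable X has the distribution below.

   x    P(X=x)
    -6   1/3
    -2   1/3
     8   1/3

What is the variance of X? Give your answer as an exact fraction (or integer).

104/3

E[X] = (1/3)·(-6) + (1/3)·(-2) + (1/3)·8 = 0
E[X²] = (1/3)·36 + (1/3)·4 + (1/3)·64 = 104/3
Var(X) = 104/3 − (0)² = 104/3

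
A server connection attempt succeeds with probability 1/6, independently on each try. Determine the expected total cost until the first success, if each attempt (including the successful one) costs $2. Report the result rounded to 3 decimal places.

$12.000

E[#attempts] = 1/p = 6; E[cost] = 2·6 = 12.
≈ 12.000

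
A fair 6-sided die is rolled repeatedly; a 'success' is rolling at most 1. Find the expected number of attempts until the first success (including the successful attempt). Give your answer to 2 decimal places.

6.00

For a geometric distribution, E[trials] = 1/p = 1/(1/6) = 6.
≈ 6.00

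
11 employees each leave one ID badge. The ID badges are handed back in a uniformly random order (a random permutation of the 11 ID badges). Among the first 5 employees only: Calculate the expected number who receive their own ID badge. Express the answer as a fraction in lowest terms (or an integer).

5/11

Let Xᵢ = 1 if person i gets their own ID badge. For each i, P(Xᵢ=1) = 1/11.
By linearity of expectation, E[X₁+…+X_5] = 5·(1/11) = 5/11.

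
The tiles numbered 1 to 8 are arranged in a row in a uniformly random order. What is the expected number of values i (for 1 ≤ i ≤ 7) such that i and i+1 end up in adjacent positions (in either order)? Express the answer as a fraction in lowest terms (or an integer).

7/4

For each i ∈ {1,…,7}, let Xᵢ = 1 if i and i+1 are adjacent. P(Xᵢ=1) = 2·(8−1)!/8! = 2/8.
By linearity, E[ΣXᵢ] = (7)·(2/8) = 7/4.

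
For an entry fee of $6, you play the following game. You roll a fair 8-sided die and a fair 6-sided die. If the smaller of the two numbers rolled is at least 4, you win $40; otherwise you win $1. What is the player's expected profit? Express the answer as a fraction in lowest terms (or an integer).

E[payout] = (11/16)·1 + (5/16)·40 = 211/16
Expected profit = 211/16 − 6 = 115/16

115/16 dollars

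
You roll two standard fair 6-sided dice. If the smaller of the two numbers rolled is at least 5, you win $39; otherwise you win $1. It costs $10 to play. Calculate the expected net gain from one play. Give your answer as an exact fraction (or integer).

E[payout] = (8/9)·1 + (1/9)·39 = 47/9
Expected profit = 47/9 − 10 = -43/9

-43/9 dollars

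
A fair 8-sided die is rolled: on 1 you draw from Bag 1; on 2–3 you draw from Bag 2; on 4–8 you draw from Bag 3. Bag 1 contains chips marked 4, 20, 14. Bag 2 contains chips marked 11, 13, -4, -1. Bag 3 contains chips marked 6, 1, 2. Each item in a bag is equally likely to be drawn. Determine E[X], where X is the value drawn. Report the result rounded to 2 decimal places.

4.65

E[X | Bag 1] = (4 + 20 + 14)/3 = 38/3
E[X | Bag 2] = (11 + 13 − 4 − 1)/4 = 19/4
E[X | Bag 3] = (6 + 1 + 2)/3 = 3
E[X] = (1/8)·38/3 + (1/4)·19/4 + (5/8)·3 = 223/48 ≈ 4.65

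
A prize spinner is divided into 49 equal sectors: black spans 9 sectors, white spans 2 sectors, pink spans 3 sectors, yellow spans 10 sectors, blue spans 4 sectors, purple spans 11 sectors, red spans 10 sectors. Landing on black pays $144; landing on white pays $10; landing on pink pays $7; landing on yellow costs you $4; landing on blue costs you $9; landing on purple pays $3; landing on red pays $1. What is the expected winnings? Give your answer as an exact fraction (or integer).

1304/49 dollars

E[payout] = (9/49)·144 + (2/49)·10 + (3/49)·7 + (10/49)·(-4) + (4/49)·(-9) + (11/49)·3 + (10/49)·1 = 1304/49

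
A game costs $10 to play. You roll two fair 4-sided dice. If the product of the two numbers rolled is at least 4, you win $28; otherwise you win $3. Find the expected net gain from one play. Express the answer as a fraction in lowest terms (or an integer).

E[payout] = (5/16)·3 + (11/16)·28 = 323/16
Expected profit = 323/16 − 10 = 163/16

163/16 dollars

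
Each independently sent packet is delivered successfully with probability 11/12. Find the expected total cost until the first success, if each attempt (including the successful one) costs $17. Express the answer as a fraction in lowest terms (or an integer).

E[#attempts] = 1/p = 12/11; E[cost] = 17·12/11 = 204/11.

204/11 dollars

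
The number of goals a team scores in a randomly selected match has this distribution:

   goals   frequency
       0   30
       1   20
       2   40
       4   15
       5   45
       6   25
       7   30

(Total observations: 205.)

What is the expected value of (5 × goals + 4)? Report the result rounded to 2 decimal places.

Total = 205, so P(goals=0) = 30/205, etc.
E[5x+4] = (6/41)·4 + (4/41)·9 + (8/41)·14 + (3/41)·24 + (9/41)·29 + (5/41)·34 + (6/41)·39
     = 909/41 ≈ 22.17

22.17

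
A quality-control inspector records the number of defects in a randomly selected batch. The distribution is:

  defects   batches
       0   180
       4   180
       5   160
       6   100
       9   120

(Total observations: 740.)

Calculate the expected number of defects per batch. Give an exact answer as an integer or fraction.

160/37

Total = 740, so P(defects=0) = 180/740, etc.
E[X] = (9/37)·0 + (9/37)·4 + (8/37)·5 + (5/37)·6 + (6/37)·9
     = 160/37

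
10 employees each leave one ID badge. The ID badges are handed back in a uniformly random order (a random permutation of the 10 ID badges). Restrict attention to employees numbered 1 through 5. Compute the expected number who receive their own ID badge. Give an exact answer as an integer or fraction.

Let Xᵢ = 1 if person i gets their own ID badge. For each i, P(Xᵢ=1) = 1/10.
By linearity of expectation, E[X₁+…+X_5] = 5·(1/10) = 1/2.

1/2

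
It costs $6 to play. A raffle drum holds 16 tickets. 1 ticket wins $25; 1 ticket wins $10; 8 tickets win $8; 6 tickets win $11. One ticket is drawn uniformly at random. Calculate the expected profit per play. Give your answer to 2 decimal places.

$4.31

E[payout] = (1/16)·25 + (1/16)·10 + (8/16)·8 + (6/16)·11 = 165/16
Expected profit = 165/16 − 6 = 69/16 ≈ $4.31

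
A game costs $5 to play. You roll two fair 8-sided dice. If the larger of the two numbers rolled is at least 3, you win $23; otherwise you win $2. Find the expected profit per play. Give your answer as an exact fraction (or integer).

E[payout] = (1/16)·2 + (15/16)·23 = 347/16
Expected profit = 347/16 − 5 = 267/16

267/16 dollars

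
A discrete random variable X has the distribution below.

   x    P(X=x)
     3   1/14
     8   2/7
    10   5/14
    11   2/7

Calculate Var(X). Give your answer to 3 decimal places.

E[X] = (1/14)·3 + (2/7)·8 + (5/14)·10 + (2/7)·11 = 129/14
E[X²] = (1/14)·9 + (2/7)·64 + (5/14)·100 + (2/7)·121 = 1249/14
Var(X) = 1249/14 − (129/14)² = 845/196 ≈ 4.311

4.311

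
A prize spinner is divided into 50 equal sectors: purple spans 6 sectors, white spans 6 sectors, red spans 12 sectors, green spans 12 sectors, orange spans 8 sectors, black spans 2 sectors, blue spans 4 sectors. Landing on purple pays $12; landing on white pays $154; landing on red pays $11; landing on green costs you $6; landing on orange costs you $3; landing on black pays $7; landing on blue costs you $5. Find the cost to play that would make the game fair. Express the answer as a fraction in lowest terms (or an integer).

513/25 dollars

E[payout] = (6/50)·12 + (6/50)·154 + (12/50)·11 + (12/50)·(-6) + (8/50)·(-3) + (2/50)·7 + (4/50)·(-5) = 513/25
Fair fee = E[payout] = 513/25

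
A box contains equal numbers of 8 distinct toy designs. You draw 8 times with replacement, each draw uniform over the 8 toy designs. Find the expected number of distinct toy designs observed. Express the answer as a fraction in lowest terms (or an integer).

Let Xⱼ=1 if type j appears at least once. P(Xⱼ=1) = 1 − ((8−1)/8)^8 = 11012415/16777216.
E[#distinct] = 8·11012415/16777216 = 11012415/2097152.

11012415/2097152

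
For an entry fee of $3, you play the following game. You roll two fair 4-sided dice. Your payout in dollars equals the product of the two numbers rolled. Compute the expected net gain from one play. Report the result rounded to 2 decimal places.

$3.25

Distribution of the product of the two numbers rolled: 1 w.p. 1/16, 2 w.p. 1/8, 3 w.p. 1/8, 4 w.p. 3/16, 6 w.p. 1/8, 8 w.p. 1/8, …
E[payout] = (1/16)·1 + (1/8)·2 + (1/8)·3 + (3/16)·4 + (1/8)·6 + (1/8)·8 + (1/16)·9 + (1/8)·12 + (1/16)·16 = 25/4
Expected profit = 25/4 − 3 = 13/4 ≈ $3.25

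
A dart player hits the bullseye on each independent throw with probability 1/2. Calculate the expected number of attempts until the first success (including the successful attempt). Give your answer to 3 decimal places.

For a geometric distribution, E[trials] = 1/p = 1/(1/2) = 2.
≈ 2.000

2.000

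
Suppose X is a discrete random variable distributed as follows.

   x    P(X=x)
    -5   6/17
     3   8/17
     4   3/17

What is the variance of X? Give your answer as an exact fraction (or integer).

4554/289

E[X] = (6/17)·(-5) + (8/17)·3 + (3/17)·4 = 6/17
E[X²] = (6/17)·25 + (8/17)·9 + (3/17)·16 = 270/17
Var(X) = 270/17 − (6/17)² = 4554/289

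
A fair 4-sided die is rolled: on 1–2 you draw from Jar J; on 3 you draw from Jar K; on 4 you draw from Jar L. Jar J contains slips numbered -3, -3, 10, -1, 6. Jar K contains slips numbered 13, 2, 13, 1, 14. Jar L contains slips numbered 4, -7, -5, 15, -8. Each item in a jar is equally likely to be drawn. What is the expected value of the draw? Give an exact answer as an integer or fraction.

E[X | Jar J] = (-3 − 3 + 10 − 1 + 6)/5 = 9/5
E[X | Jar K] = (13 + 2 + 13 + 1 + 14)/5 = 43/5
E[X | Jar L] = (4 − 7 − 5 + 15 − 8)/5 = -1/5
E[X] = (1/2)·9/5 + (1/4)·43/5 + (1/4)·(-1/5) = 3

3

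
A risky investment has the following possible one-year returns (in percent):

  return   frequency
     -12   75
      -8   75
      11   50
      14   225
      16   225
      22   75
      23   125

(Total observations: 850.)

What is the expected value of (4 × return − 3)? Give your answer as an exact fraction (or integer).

Total = 850, so P(return=-12) = 75/850, etc.
E[4x-3] = (3/34)·(-51) + (3/34)·(-35) + (1/17)·41 + (9/34)·53 + (9/34)·61 + (3/34)·85 + (5/34)·89
     = 775/17

775/17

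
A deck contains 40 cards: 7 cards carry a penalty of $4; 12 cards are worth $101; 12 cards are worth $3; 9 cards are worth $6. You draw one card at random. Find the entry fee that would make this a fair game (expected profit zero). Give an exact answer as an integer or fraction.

637/20 dollars

E[payout] = (7/40)·(-4) + (12/40)·101 + (12/40)·3 + (9/40)·6 = 637/20
Fair fee = E[payout] = 637/20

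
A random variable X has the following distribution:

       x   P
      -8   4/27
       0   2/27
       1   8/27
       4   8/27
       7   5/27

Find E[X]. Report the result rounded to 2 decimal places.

1.59

E[X] = (4/27)·(-8) + (2/27)·0 + (8/27)·1 + (8/27)·4 + (5/27)·7
     = 43/27 ≈ 1.59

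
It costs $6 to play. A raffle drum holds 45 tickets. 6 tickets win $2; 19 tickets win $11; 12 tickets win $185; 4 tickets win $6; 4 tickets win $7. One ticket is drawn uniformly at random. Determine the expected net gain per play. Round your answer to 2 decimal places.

$49.40

E[payout] = (6/45)·2 + (19/45)·11 + (12/45)·185 + (4/45)·6 + (4/45)·7 = 277/5
Expected profit = 277/5 − 6 = 247/5 ≈ $49.40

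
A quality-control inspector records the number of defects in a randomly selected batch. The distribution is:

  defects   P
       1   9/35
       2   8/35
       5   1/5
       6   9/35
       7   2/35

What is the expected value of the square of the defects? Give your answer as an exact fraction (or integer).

E[X²] = (9/35)·1 + (8/35)·4 + (1/5)·25 + (9/35)·36 + (2/35)·49
     = 638/35

638/35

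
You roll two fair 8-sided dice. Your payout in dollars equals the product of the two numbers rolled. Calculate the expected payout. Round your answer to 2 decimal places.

$20.25

Distribution of the product of the two numbers rolled: 1 w.p. 1/64, 2 w.p. 1/32, 3 w.p. 1/32, 4 w.p. 3/64, 5 w.p. 1/32, 6 w.p. 1/16, …
E[payout] = (1/64)·1 + (1/32)·2 + (1/32)·3 + (3/64)·4 + (1/32)·5 + (1/16)·6 + (1/32)·7 + (1/16)·8 + (1/64)·9 + (1/32)·10 + (1/16)·12 + (1/32)·14 + (1/32)·15 + (3/64)·16 + (1/32)·18 + (1/32)·20 + (1/32)·21 + (1/16)·24 + (1/64)·25 + (1/32)·28 + (1/32)·30 + (1/32)·32 + (1/32)·35 + (1/64)·36 + (1/32)·40 + (1/32)·42 + (1/32)·48 + (1/64)·49 + (1/32)·56 + (1/64)·64 = 81/4
≈ $20.25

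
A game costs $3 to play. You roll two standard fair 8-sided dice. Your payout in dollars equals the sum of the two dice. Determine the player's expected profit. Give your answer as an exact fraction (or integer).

$6

Distribution of the sum of the two dice: 2 w.p. 1/64, 3 w.p. 1/32, 4 w.p. 3/64, 5 w.p. 1/16, 6 w.p. 5/64, 7 w.p. 3/32, …
E[payout] = (1/64)·2 + (1/32)·3 + (3/64)·4 + (1/16)·5 + (5/64)·6 + (3/32)·7 + (7/64)·8 + (1/8)·9 + (7/64)·10 + (3/32)·11 + (5/64)·12 + (1/16)·13 + (3/64)·14 + (1/32)·15 + (1/64)·16 = 9
Expected profit = 9 − 3 = 6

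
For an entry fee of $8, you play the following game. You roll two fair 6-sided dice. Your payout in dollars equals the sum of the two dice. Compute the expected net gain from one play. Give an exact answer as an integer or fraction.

-$1

Distribution of the sum of the two dice: 2 w.p. 1/36, 3 w.p. 1/18, 4 w.p. 1/12, 5 w.p. 1/9, 6 w.p. 5/36, 7 w.p. 1/6, …
E[payout] = (1/36)·2 + (1/18)·3 + (1/12)·4 + (1/9)·5 + (5/36)·6 + (1/6)·7 + (5/36)·8 + (1/9)·9 + (1/12)·10 + (1/18)·11 + (1/36)·12 = 7
Expected profit = 7 − 8 = -1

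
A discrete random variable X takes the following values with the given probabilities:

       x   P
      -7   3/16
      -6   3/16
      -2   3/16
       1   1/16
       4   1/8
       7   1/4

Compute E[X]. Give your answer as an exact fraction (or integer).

E[X] = (3/16)·(-7) + (3/16)·(-6) + (3/16)·(-2) + (1/16)·1 + (1/8)·4 + (1/4)·7
     = -1/2

-1/2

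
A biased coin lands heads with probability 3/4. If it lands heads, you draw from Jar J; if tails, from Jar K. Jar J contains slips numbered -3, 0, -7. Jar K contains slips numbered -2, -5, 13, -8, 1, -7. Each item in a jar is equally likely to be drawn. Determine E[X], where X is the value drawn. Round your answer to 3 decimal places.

E[X | Jar J] = (-3 + 0 − 7)/3 = -10/3
E[X | Jar K] = (-2 − 5 + 13 − 8 + 1 − 7)/6 = -4/3
E[X] = (3/4)·(-10/3) + (1/4)·(-4/3) = -17/6 ≈ -2.833

-2.833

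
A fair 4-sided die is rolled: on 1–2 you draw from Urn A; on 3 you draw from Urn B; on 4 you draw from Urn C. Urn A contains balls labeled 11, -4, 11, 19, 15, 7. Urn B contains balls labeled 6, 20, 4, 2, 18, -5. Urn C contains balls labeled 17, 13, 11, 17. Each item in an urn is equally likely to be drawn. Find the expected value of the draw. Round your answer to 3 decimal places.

10.417

E[X | Urn A] = (11 − 4 + 11 + 19 + 15 + 7)/6 = 59/6
E[X | Urn B] = (6 + 20 + 4 + 2 + 18 − 5)/6 = 15/2
E[X | Urn C] = (17 + 13 + 11 + 17)/4 = 29/2
E[X] = (1/2)·59/6 + (1/4)·15/2 + (1/4)·29/2 = 125/12 ≈ 10.417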